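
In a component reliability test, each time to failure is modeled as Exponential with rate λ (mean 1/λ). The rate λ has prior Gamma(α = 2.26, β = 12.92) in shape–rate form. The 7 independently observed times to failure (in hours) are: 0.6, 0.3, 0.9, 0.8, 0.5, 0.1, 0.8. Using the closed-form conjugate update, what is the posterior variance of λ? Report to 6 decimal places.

0.032345

With a Gamma(shape α, rate β) prior on the exponential rate λ, the posterior after n observations with total T = Σxᵢ is Gamma(α+n, β+T).
Sum of observations T = 4.0 hours; n = 7.
Posterior: Gamma(2.26+7, 12.92+4.0) = Gamma(9.26, 16.92).
Var = α/β² = 0.032345.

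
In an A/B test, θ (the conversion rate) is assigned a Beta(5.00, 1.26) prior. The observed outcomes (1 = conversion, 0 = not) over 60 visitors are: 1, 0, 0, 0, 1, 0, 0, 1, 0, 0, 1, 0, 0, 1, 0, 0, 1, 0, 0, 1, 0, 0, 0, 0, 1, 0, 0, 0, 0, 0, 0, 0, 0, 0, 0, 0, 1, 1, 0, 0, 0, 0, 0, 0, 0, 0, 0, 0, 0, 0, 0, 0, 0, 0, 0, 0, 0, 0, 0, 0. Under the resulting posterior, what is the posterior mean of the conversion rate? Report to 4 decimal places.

The Beta prior is conjugate to a Binomial/Bernoulli likelihood; the update adds successes to α and failures to β.
Posterior: Beta(α+k, β+n−k) = Beta(5.00+10, 1.26+50) = Beta(15.00, 51.26).
Posterior mean = α/(α+β) = 15.00/66.26 = 0.2264.

0.2264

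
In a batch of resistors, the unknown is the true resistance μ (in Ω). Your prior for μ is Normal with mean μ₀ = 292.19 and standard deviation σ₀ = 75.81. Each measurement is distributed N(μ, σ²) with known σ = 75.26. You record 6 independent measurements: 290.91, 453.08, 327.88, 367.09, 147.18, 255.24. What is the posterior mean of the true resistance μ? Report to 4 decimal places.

For Normal data with known variance σ², a Normal(μ₀, σ₀²) prior on μ is conjugate. Posterior precision = 1/σ₀² + n/σ²; posterior mean is the precision-weighted average of μ₀ and x̄.
Σxᵢ = 290.91 + 453.08 + 327.88 + 367.09 + 147.18 + 255.24 = 1841.38, so n·x̄ = 1841.38.
σ₀² = 75.81² = 5747.1561, σ² = 75.26² = 5664.0676; σ² + n·σ₀² = 5664.0676 + 6·5747.1561 = 40147.0042.
Posterior mean = (μ₀/σ₀² + n·x̄/σ²)/(1/σ₀² + n/σ²) = (σ²·μ₀ + σ₀²·n·x̄)/(σ² + n·σ₀²) = (5664.0676·292.19 + 5747.1561·1841.38)/40147.0042 = 12237682.211462/40147.0042 = 304.8218.

304.8218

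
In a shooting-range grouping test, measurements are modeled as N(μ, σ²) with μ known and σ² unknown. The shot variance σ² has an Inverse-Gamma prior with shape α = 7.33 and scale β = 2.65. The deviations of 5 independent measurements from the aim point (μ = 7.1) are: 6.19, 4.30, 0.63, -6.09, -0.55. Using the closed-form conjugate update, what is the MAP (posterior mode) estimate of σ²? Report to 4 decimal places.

4.6119

With known mean μ and an Inverse-Gamma(α, β) prior on σ², the Normal likelihood is conjugate: posterior is Inv-Gamma(α + n/2, β + Σ(xᵢ−μ)²/2).
Σ(xᵢ−μ)² = (6.19)² + (4.30)² + (0.63)² + (-6.09)² + (-0.55)² = 94.5936.
Posterior: Inv-Gamma(7.33 + 5/2, 2.65 + 94.5936/2) = Inv-Gamma(9.83, 49.94680).
Mode = β/(α+1) = 49.94680/10.83 = 4.6119.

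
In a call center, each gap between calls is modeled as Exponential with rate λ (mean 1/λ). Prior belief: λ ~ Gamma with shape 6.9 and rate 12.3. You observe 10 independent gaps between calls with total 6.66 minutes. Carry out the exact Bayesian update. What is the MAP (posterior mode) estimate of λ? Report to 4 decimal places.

0.8386

With a Gamma(shape α, rate β) prior on the exponential rate λ, the posterior after n observations with total T = Σxᵢ is Gamma(α+n, β+T).
Posterior: Gamma(6.9+10, 12.3+6.66) = Gamma(16.9, 18.96).
Mode = (α−1)/β = 0.8386.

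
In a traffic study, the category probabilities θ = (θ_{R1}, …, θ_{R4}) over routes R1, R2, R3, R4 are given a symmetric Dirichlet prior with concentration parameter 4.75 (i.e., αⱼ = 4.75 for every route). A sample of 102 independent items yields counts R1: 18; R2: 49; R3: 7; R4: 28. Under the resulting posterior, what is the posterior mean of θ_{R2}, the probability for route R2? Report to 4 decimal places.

0.4442

The Dirichlet prior is conjugate to the Multinomial likelihood: each posterior αⱼ = prior αⱼ + observed count nⱼ.
Posterior concentration: (22.75, 53.75, 11.75, 32.75), total = 121.00.
E[θ_{R2}|data] = α_{R2}/Σα = 53.75/121.00 = 0.4442.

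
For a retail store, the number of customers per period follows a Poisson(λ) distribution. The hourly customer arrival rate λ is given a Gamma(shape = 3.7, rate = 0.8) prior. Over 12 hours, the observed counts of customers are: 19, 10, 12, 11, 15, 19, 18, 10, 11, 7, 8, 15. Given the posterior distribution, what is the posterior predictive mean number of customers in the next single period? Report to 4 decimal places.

12.3984

With a Gamma(shape α, rate β) prior, the Poisson likelihood is conjugate: the posterior is Gamma(α + ΣXᵢ, β + n).
Sum of counts S = 155 over n = 12 hours.
Posterior: Gamma(α+S, β+n) = Gamma(3.7+155, 0.8+12) = Gamma(158.7, 12.8).
The predictive distribution for one future period is NegBinom with mean α/β = 12.3984.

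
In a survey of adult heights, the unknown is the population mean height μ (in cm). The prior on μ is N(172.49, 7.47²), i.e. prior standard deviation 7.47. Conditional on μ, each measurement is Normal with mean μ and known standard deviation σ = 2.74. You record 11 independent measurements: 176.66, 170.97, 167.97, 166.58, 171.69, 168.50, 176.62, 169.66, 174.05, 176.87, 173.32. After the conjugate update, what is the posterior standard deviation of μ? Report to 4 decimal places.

For Normal data with known variance σ², a Normal(μ₀, σ₀²) prior on μ is conjugate. Posterior precision = 1/σ₀² + n/σ²; posterior mean is the precision-weighted average of μ₀ and x̄.
σ₀² = 7.47² = 55.8009, σ² = 2.74² = 7.5076; σ² + n·σ₀² = 7.5076 + 11·55.8009 = 621.3175.
Posterior precision = 1/σ₀² + n/σ² = 1/55.8009 + 11/7.5076 = (σ² + n·σ₀²)/(σ₀²σ²) = 621.3175/(55.8009·7.5076); posterior variance σₙ² = σ₀²σ²/(σ² + n·σ₀²) = 55.8009·7.5076/621.3175 = 0.674262.
Posterior SD = √σₙ² = √(55.8009·7.5076/621.3175) = 0.8211.

0.8211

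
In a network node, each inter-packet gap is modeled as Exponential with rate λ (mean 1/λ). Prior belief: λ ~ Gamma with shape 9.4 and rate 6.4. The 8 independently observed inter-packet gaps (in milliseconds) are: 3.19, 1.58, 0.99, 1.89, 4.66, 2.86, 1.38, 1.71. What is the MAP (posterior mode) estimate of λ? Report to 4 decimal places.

With a Gamma(shape α, rate β) prior on the exponential rate λ, the posterior after n observations with total T = Σxᵢ is Gamma(α+n, β+T).
Sum of observations T = 18.26 milliseconds; n = 8.
Posterior: Gamma(9.4+8, 6.4+18.26) = Gamma(17.4, 24.66).
Mode = (α−1)/β = 0.6650.

0.6650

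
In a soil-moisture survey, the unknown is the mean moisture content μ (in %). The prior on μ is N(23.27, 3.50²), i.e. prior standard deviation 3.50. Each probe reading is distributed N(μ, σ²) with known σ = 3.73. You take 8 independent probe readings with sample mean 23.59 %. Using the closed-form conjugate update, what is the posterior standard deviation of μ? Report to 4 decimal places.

For Normal data with known variance σ², a Normal(μ₀, σ₀²) prior on μ is conjugate. Posterior precision = 1/σ₀² + n/σ²; posterior mean is the precision-weighted average of μ₀ and x̄.
σ₀² = 3.50² = 12.25, σ² = 3.73² = 13.9129; σ² + n·σ₀² = 13.9129 + 8·12.25 = 111.9129.
Posterior precision = 1/σ₀² + n/σ² = 1/12.25 + 8/13.9129 = (σ² + n·σ₀²)/(σ₀²σ²) = 111.9129/(12.25·13.9129); posterior variance σₙ² = σ₀²σ²/(σ² + n·σ₀²) = 12.25·13.9129/111.9129 = 1.522908.
Posterior SD = √σₙ² = √(12.25·13.9129/111.9129) = 1.2341.

1.2341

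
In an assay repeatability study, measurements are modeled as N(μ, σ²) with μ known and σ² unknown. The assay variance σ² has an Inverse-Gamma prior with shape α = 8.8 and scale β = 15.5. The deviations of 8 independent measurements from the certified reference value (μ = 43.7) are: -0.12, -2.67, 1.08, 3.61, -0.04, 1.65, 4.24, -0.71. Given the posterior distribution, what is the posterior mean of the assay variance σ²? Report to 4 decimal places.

With known mean μ and an Inverse-Gamma(α, β) prior on σ², the Normal likelihood is conjugate: posterior is Inv-Gamma(α + n/2, β + Σ(xᵢ−μ)²/2).
Σ(xᵢ−μ)² = (-0.12)² + (-2.67)² + (1.08)² + (3.61)² + (-0.04)² + (1.65)² + (4.24)² + (-0.71)² = 42.5476.
Posterior: Inv-Gamma(8.8 + 8/2, 15.5 + 42.5476/2) = Inv-Gamma(12.80, 36.77380).
E[σ²|data] = β/(α−1) = 36.77380/11.80 = 3.1164.

3.1164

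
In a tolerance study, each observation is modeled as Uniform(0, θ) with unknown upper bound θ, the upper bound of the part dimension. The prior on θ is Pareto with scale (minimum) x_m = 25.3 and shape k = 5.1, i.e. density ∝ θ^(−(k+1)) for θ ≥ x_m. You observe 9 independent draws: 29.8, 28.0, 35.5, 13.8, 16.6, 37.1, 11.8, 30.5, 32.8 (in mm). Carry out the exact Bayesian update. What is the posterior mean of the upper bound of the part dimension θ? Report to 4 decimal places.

A Pareto(scale x_m, shape k) prior on the upper bound θ of Uniform(0, θ) is conjugate: posterior is Pareto(max(x_m, max xᵢ), k + n).
Sample maximum = 37.1; prior scale x_m = 25.3 → posterior scale = max = 37.1.
Posterior shape = 5.1 + 9 = 14.1.
E[θ|data] = k·x_m/(k−1) = 14.1·37.1/13.1 = 39.9321.

39.9321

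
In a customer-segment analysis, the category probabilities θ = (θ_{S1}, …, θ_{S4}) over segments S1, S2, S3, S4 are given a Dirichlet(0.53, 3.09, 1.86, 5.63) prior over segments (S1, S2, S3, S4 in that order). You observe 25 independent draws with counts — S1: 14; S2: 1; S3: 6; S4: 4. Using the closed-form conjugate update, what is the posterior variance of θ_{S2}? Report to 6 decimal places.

0.002706

The Dirichlet prior is conjugate to the Multinomial likelihood: each posterior αⱼ = prior αⱼ + observed count nⱼ.
Posterior concentration: (14.53, 4.09, 7.86, 9.63), total = 36.11.
Var[θ_j] = α_j(Σα−α_j)/((Σα)²(Σα+1)) = 4.09·32.02/(36.11²·37.11) = 0.002706.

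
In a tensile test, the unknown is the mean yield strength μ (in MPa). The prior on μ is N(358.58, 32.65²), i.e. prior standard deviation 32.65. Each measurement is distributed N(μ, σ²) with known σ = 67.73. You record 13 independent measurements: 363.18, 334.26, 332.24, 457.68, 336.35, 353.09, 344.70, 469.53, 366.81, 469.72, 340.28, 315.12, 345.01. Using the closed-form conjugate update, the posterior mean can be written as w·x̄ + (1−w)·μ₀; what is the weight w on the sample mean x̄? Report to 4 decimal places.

0.7513

For Normal data with known variance σ², a Normal(μ₀, σ₀²) prior on μ is conjugate. Posterior precision = 1/σ₀² + n/σ²; posterior mean is the precision-weighted average of μ₀ and x̄.
σ₀² = 32.65² = 1066.0225, σ² = 67.73² = 4587.3529. Prior precision 1/σ₀² = 1/1066.0225; data precision n/σ² = 13/4587.3529.
w = (n/σ²)/(1/σ₀² + n/σ²) = n·σ₀²/(σ² + n·σ₀²) = 13·1066.0225/(4587.3529 + 13·1066.0225) = 13858.2925/18445.6454 = 0.7513.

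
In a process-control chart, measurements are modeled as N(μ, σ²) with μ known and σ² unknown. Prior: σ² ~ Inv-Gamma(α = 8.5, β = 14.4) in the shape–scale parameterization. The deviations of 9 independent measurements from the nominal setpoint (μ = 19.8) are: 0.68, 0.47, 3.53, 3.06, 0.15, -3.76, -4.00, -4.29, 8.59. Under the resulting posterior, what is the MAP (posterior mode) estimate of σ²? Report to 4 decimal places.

With known mean μ and an Inverse-Gamma(α, β) prior on σ², the Normal likelihood is conjugate: posterior is Inv-Gamma(α + n/2, β + Σ(xᵢ−μ)²/2).
Σ(xᵢ−μ)² = (0.68)² + (0.47)² + (3.53)² + (3.06)² + (0.15)² + (-3.76)² + (-4.00)² + (-4.29)² + (8.59)² = 144.8601.
Posterior: Inv-Gamma(8.5 + 9/2, 14.4 + 144.8601/2) = Inv-Gamma(13.00, 86.83005).
Mode = β/(α+1) = 86.83005/14.00 = 6.2021.

6.2021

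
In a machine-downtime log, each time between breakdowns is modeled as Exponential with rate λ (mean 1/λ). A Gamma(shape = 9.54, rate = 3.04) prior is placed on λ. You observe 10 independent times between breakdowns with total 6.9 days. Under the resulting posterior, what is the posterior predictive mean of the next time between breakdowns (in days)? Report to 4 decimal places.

0.5361

With a Gamma(shape α, rate β) prior on the exponential rate λ, the posterior after n observations with total T = Σxᵢ is Gamma(α+n, β+T).
Posterior: Gamma(9.54+10, 3.04+6.9) = Gamma(19.54, 9.94).
The predictive distribution for the next observation is Lomax; its mean is β/(α−1) = 9.94/18.54 = 0.5361.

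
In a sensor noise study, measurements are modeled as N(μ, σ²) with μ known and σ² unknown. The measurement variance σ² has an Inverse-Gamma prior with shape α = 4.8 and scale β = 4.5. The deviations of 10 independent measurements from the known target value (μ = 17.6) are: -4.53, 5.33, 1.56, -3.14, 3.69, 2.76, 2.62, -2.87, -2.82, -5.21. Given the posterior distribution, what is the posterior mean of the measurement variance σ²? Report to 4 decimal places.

8.0486

With known mean μ and an Inverse-Gamma(α, β) prior on σ², the Normal likelihood is conjugate: posterior is Inv-Gamma(α + n/2, β + Σ(xᵢ−μ)²/2).
Σ(xᵢ−μ)² = (-4.53)² + (5.33)² + (1.56)² + (-3.14)² + (3.69)² + (2.76)² + (2.62)² + (-2.87)² + (-2.82)² + (-5.21)² = 132.6545.
Posterior: Inv-Gamma(4.8 + 10/2, 4.5 + 132.6545/2) = Inv-Gamma(9.80, 70.82725).
E[σ²|data] = β/(α−1) = 70.82725/8.80 = 8.0486.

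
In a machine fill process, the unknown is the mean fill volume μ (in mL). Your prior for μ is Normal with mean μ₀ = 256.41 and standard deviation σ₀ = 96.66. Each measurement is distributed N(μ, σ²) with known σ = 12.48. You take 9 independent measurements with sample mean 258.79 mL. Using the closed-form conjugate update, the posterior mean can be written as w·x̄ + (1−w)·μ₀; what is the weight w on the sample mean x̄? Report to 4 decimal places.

For Normal data with known variance σ², a Normal(μ₀, σ₀²) prior on μ is conjugate. Posterior precision = 1/σ₀² + n/σ²; posterior mean is the precision-weighted average of μ₀ and x̄.
σ₀² = 96.66² = 9343.1556, σ² = 12.48² = 155.7504. Prior precision 1/σ₀² = 1/9343.1556; data precision n/σ² = 9/155.7504.
w = (n/σ²)/(1/σ₀² + n/σ²) = n·σ₀²/(σ² + n·σ₀²) = 9·9343.1556/(155.7504 + 9·9343.1556) = 84088.4004/84244.1508 = 0.9982.

0.9982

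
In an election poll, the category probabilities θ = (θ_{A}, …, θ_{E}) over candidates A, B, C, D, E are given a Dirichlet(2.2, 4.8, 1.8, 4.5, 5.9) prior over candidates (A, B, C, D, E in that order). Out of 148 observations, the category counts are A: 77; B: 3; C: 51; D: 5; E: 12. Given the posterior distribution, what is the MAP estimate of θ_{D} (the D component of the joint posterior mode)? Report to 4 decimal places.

0.0524

The Dirichlet prior is conjugate to the Multinomial likelihood: each posterior αⱼ = prior αⱼ + observed count nⱼ.
Posterior concentration: (79.2, 7.8, 52.8, 9.5, 17.9), total = 167.2.
Joint mode component: (α_{D}−1)/(Σα−K) = 8.5/162.2 = 0.0524.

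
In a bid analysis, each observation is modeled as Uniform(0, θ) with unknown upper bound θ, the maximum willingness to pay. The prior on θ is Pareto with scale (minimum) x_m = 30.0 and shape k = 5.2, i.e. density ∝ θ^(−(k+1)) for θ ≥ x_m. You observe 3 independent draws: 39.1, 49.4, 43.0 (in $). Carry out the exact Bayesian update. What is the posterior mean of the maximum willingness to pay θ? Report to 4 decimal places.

A Pareto(scale x_m, shape k) prior on the upper bound θ of Uniform(0, θ) is conjugate: posterior is Pareto(max(x_m, max xᵢ), k + n).
Sample maximum = 49.4; prior scale x_m = 30.0 → posterior scale = max = 49.4.
Posterior shape = 5.2 + 3 = 8.2.
E[θ|data] = k·x_m/(k−1) = 8.2·49.4/7.2 = 56.2611.

56.2611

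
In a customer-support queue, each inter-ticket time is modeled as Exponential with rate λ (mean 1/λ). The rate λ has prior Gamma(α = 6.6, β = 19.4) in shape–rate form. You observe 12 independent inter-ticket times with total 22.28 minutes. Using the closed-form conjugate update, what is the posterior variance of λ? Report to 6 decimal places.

0.010707

With a Gamma(shape α, rate β) prior on the exponential rate λ, the posterior after n observations with total T = Σxᵢ is Gamma(α+n, β+T).
Posterior: Gamma(6.6+12, 19.4+22.28) = Gamma(18.6, 41.68).
Var = α/β² = 0.010707.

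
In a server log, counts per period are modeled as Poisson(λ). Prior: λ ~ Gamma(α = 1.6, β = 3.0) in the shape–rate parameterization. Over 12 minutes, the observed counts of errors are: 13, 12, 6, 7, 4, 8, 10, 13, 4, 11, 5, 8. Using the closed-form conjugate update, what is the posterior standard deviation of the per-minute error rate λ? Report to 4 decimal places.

With a Gamma(shape α, rate β) prior, the Poisson likelihood is conjugate: the posterior is Gamma(α + ΣXᵢ, β + n).
Sum of counts S = 101 over n = 12 minutes.
Posterior: Gamma(α+S, β+n) = Gamma(1.6+101, 3.0+12) = Gamma(102.6, 15.0).
SD = √α/β = √102.6/15.0 = 0.6753.

0.6753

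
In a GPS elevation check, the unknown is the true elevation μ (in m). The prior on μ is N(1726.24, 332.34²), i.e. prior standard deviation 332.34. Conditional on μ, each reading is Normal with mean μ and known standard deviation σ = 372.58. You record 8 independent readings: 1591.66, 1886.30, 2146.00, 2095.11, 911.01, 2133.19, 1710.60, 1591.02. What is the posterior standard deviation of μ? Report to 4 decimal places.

122.4584

For Normal data with known variance σ², a Normal(μ₀, σ₀²) prior on μ is conjugate. Posterior precision = 1/σ₀² + n/σ²; posterior mean is the precision-weighted average of μ₀ and x̄.
σ₀² = 332.34² = 110449.8756, σ² = 372.58² = 138815.8564; σ² + n·σ₀² = 138815.8564 + 8·110449.8756 = 1022414.8612.
Posterior precision = 1/σ₀² + n/σ² = 1/110449.8756 + 8/138815.8564 = (σ² + n·σ₀²)/(σ₀²σ²) = 1022414.8612/(110449.8756·138815.8564); posterior variance σₙ² = σ₀²σ²/(σ² + n·σ₀²) = 110449.8756·138815.8564/1022414.8612 = 14996.059479.
Posterior SD = √σₙ² = √(110449.8756·138815.8564/1022414.8612) = 122.4584.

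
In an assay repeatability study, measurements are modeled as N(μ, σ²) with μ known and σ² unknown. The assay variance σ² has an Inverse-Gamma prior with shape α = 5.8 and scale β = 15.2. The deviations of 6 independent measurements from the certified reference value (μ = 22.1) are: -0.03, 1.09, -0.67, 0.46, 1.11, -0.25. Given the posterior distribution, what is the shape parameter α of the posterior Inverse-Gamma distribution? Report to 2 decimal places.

8.80

With known mean μ and an Inverse-Gamma(α, β) prior on σ², the Normal likelihood is conjugate: posterior is Inv-Gamma(α + n/2, β + Σ(xᵢ−μ)²/2).
Σ(xᵢ−μ)² = (-0.03)² + (1.09)² + (-0.67)² + (0.46)² + (1.11)² + (-0.25)² = 3.1441.
Posterior: Inv-Gamma(5.8 + 6/2, 15.2 + 3.1441/2) = Inv-Gamma(8.80, 16.77205).
Posterior α = 8.80.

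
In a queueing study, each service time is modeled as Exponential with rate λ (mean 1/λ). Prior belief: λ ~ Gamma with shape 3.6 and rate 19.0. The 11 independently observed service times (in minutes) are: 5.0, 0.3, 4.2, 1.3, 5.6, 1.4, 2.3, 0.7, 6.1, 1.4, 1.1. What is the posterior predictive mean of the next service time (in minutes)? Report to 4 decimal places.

3.5588

With a Gamma(shape α, rate β) prior on the exponential rate λ, the posterior after n observations with total T = Σxᵢ is Gamma(α+n, β+T).
Sum of observations T = 29.4 minutes; n = 11.
Posterior: Gamma(3.6+11, 19.0+29.4) = Gamma(14.6, 48.4).
The predictive distribution for the next observation is Lomax; its mean is β/(α−1) = 48.4/13.6 = 3.5588.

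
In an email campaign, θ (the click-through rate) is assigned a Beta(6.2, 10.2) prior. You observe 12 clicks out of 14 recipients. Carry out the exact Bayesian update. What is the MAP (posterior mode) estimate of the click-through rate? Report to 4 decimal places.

0.6056

The Beta prior is conjugate to a Binomial/Bernoulli likelihood; the update adds successes to α and failures to β.
Posterior: Beta(α+k, β+n−k) = Beta(6.2+12, 10.2+2) = Beta(18.2, 12.2).
Mode of Beta(a,b) for a,b>1 is (a−1)/(a+b−2) = 17.2/28.4 = 0.6056.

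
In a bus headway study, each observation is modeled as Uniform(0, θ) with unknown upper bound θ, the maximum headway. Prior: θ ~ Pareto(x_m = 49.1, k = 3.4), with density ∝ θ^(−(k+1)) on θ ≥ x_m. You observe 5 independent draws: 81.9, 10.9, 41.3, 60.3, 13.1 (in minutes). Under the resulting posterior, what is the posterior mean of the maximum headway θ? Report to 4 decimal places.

92.9676

A Pareto(scale x_m, shape k) prior on the upper bound θ of Uniform(0, θ) is conjugate: posterior is Pareto(max(x_m, max xᵢ), k + n).
Sample maximum = 81.9; prior scale x_m = 49.1 → posterior scale = max = 81.9.
Posterior shape = 3.4 + 5 = 8.4.
E[θ|data] = k·x_m/(k−1) = 8.4·81.9/7.4 = 92.9676.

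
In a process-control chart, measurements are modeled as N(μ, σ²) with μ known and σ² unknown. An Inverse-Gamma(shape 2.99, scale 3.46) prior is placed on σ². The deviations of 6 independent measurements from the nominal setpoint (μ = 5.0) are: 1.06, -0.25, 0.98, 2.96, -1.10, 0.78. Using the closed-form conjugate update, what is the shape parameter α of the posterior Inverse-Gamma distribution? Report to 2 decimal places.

5.99

With known mean μ and an Inverse-Gamma(α, β) prior on σ², the Normal likelihood is conjugate: posterior is Inv-Gamma(α + n/2, β + Σ(xᵢ−μ)²/2).
Σ(xᵢ−μ)² = (1.06)² + (-0.25)² + (0.98)² + (2.96)² + (-1.10)² + (0.78)² = 12.7265.
Posterior: Inv-Gamma(2.99 + 6/2, 3.46 + 12.7265/2) = Inv-Gamma(5.99, 9.82325).
Posterior α = 5.99.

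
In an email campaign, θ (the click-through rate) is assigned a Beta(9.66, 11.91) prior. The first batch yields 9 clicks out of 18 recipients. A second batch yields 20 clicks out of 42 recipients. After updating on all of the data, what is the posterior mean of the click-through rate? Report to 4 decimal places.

The Beta prior is conjugate to a Binomial/Bernoulli likelihood; the update adds successes to α and failures to β.
After batch 1: Beta(9.66+9, 11.91+9) = Beta(18.66, 20.91).
After batch 2: Beta(18.66+20, 20.91+22) = Beta(38.66, 42.91).
Posterior mean = α/(α+β) = 38.66/81.57 = 0.4739.

0.4739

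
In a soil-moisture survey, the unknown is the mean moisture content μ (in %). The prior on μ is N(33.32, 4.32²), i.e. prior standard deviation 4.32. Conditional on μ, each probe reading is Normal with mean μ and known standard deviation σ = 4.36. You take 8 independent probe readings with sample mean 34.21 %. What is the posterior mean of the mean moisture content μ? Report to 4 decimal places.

34.1095

For Normal data with known variance σ², a Normal(μ₀, σ₀²) prior on μ is conjugate. Posterior precision = 1/σ₀² + n/σ²; posterior mean is the precision-weighted average of μ₀ and x̄.
n·x̄ = 8·34.21 = 273.68.
σ₀² = 4.32² = 18.6624, σ² = 4.36² = 19.0096; σ² + n·σ₀² = 19.0096 + 8·18.6624 = 168.3088.
Posterior mean = (μ₀/σ₀² + n·x̄/σ²)/(1/σ₀² + n/σ²) = (σ²·μ₀ + σ₀²·n·x̄)/(σ² + n·σ₀²) = (19.0096·33.32 + 18.6624·273.68)/168.3088 = 5740.925504/168.3088 = 34.1095.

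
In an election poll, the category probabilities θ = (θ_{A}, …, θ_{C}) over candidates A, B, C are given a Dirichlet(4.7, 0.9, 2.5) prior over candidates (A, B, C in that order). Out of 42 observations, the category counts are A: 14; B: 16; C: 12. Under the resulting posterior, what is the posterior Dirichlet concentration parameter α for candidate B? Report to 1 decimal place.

16.9

The Dirichlet prior is conjugate to the Multinomial likelihood: each posterior αⱼ = prior αⱼ + observed count nⱼ.
Posterior concentration: (18.7, 16.9, 14.5), total = 50.1.
α_{B} = 0.9 + 16 = 16.9.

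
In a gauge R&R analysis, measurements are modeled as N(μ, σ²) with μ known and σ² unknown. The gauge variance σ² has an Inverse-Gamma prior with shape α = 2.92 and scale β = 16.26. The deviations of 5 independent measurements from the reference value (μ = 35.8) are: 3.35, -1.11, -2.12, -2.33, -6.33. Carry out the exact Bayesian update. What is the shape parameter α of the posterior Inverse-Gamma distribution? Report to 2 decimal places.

With known mean μ and an Inverse-Gamma(α, β) prior on σ², the Normal likelihood is conjugate: posterior is Inv-Gamma(α + n/2, β + Σ(xᵢ−μ)²/2).
Σ(xᵢ−μ)² = (3.35)² + (-1.11)² + (-2.12)² + (-2.33)² + (-6.33)² = 62.4468.
Posterior: Inv-Gamma(2.92 + 5/2, 16.26 + 62.4468/2) = Inv-Gamma(5.42, 47.48340).
Posterior α = 5.42.

5.42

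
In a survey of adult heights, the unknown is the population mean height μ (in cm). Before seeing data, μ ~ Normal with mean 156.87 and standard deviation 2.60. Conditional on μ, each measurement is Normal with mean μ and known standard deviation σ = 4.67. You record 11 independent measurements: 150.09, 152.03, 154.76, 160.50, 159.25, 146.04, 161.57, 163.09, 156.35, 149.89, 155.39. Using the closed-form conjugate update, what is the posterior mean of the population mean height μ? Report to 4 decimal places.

For Normal data with known variance σ², a Normal(μ₀, σ₀²) prior on μ is conjugate. Posterior precision = 1/σ₀² + n/σ²; posterior mean is the precision-weighted average of μ₀ and x̄.
Σxᵢ = 150.09 + 152.03 + 154.76 + 160.50 + 159.25 + 146.04 + 161.57 + 163.09 + 156.35 + 149.89 + 155.39 = 1708.96, so n·x̄ = 1708.96.
σ₀² = 2.60² = 6.76, σ² = 4.67² = 21.8089; σ² + n·σ₀² = 21.8089 + 11·6.76 = 96.1689.
Posterior mean = (μ₀/σ₀² + n·x̄/σ²)/(1/σ₀² + n/σ²) = (σ²·μ₀ + σ₀²·n·x̄)/(σ² + n·σ₀²) = (21.8089·156.87 + 6.76·1708.96)/96.1689 = 14973.731743/96.1689 = 155.7024.

155.7024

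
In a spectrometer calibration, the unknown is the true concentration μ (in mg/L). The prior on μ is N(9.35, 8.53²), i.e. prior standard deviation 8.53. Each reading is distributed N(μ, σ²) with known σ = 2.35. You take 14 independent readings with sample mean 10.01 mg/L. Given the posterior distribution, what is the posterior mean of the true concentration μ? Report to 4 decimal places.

10.0064

For Normal data with known variance σ², a Normal(μ₀, σ₀²) prior on μ is conjugate. Posterior precision = 1/σ₀² + n/σ²; posterior mean is the precision-weighted average of μ₀ and x̄.
n·x̄ = 14·10.01 = 140.14.
σ₀² = 8.53² = 72.7609, σ² = 2.35² = 5.5225; σ² + n·σ₀² = 5.5225 + 14·72.7609 = 1024.1751.
Posterior mean = (μ₀/σ₀² + n·x̄/σ²)/(1/σ₀² + n/σ²) = (σ²·μ₀ + σ₀²·n·x̄)/(σ² + n·σ₀²) = (5.5225·9.35 + 72.7609·140.14)/1024.1751 = 10248.347901/1024.1751 = 10.0064.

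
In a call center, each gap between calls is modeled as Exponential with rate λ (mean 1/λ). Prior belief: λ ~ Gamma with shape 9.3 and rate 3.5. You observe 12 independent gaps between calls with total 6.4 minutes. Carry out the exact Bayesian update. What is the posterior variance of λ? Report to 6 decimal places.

0.217325

With a Gamma(shape α, rate β) prior on the exponential rate λ, the posterior after n observations with total T = Σxᵢ is Gamma(α+n, β+T).
Posterior: Gamma(9.3+12, 3.5+6.4) = Gamma(21.3, 9.9).
Var = α/β² = 0.217325.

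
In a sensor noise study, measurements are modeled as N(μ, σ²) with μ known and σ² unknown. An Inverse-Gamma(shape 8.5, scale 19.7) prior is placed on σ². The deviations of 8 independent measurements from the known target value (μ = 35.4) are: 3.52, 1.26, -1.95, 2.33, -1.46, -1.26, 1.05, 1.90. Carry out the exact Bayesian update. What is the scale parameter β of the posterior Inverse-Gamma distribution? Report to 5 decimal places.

35.52055

With known mean μ and an Inverse-Gamma(α, β) prior on σ², the Normal likelihood is conjugate: posterior is Inv-Gamma(α + n/2, β + Σ(xᵢ−μ)²/2).
Σ(xᵢ−μ)² = (3.52)² + (1.26)² + (-1.95)² + (2.33)² + (-1.46)² + (-1.26)² + (1.05)² + (1.90)² = 31.6411.
Posterior: Inv-Gamma(8.5 + 8/2, 19.7 + 31.6411/2) = Inv-Gamma(12.50, 35.52055).
Posterior β = 35.52055.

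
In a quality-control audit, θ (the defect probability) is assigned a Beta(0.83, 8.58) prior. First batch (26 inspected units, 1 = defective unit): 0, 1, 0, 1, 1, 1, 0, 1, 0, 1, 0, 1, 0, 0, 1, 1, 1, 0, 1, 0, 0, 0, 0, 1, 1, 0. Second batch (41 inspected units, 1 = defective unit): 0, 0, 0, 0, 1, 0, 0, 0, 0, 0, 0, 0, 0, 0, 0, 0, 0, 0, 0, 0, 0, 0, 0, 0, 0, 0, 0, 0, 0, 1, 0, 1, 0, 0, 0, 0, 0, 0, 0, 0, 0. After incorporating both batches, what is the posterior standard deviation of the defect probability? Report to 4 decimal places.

0.0471

The Beta prior is conjugate to a Binomial/Bernoulli likelihood; the update adds successes to α and failures to β.
After batch 1: Beta(0.83+13, 8.58+13) = Beta(13.83, 21.58).
After batch 2: Beta(13.83+3, 21.58+38) = Beta(16.83, 59.58).
Var = αβ/((α+β)²(α+β+1)) = 16.83·59.58/(76.41²·77.41) = 0.00221864; SD = √0.00221864 = 0.0471.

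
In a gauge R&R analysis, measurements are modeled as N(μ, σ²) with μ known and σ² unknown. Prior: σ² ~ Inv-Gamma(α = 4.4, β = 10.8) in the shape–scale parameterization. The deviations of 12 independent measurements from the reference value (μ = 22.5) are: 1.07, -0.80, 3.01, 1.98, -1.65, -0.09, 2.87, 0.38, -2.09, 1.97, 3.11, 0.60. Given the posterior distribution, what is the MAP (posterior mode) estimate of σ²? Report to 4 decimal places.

2.8841

With known mean μ and an Inverse-Gamma(α, β) prior on σ², the Normal likelihood is conjugate: posterior is Inv-Gamma(α + n/2, β + Σ(xᵢ−μ)²/2).
Σ(xᵢ−μ)² = (1.07)² + (-0.80)² + (3.01)² + (1.98)² + (-1.65)² + (-0.09)² + (2.87)² + (0.38)² + (-2.09)² + (1.97)² + (3.11)² + (0.60)² = 44.1584.
Posterior: Inv-Gamma(4.4 + 12/2, 10.8 + 44.1584/2) = Inv-Gamma(10.40, 32.87920).
Mode = β/(α+1) = 32.87920/11.40 = 2.8841.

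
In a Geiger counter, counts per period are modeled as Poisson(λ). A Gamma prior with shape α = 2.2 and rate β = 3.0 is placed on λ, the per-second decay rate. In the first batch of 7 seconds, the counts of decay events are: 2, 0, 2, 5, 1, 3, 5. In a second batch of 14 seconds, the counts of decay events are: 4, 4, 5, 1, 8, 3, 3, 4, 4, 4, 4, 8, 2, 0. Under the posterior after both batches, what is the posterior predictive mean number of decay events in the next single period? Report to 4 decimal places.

With a Gamma(shape α, rate β) prior, the Poisson likelihood is conjugate: the posterior is Gamma(α + ΣXᵢ, β + n).
Batch 1: sum of counts S = 18 over n = 7 seconds.
After batch 1: Gamma(α+S, β+n) = Gamma(2.2+18, 3.0+7) = Gamma(20.2, 10.0).
Batch 2: sum of counts S = 54 over n = 14 seconds.
After batch 2: Gamma(α+S, β+n) = Gamma(20.2+54, 10.0+14) = Gamma(74.2, 24.0).
The predictive distribution for one future period is NegBinom with mean α/β = 3.0917.

3.0917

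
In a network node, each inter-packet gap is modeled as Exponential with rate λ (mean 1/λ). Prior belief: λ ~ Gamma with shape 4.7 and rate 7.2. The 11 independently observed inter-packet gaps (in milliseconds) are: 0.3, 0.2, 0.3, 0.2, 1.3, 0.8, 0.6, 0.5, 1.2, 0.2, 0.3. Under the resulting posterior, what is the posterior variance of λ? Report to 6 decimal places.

0.091487

With a Gamma(shape α, rate β) prior on the exponential rate λ, the posterior after n observations with total T = Σxᵢ is Gamma(α+n, β+T).
Sum of observations T = 5.9 milliseconds; n = 11.
Posterior: Gamma(4.7+11, 7.2+5.9) = Gamma(15.7, 13.1).
Var = α/β² = 0.091487.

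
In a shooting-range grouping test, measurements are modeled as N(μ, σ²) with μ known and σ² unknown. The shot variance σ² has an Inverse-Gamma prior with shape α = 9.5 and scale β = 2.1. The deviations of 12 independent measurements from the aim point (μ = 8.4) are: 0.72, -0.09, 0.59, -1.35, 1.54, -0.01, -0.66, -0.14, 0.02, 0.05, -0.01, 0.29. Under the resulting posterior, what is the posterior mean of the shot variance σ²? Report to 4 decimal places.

With known mean μ and an Inverse-Gamma(α, β) prior on σ², the Normal likelihood is conjugate: posterior is Inv-Gamma(α + n/2, β + Σ(xᵢ−μ)²/2).
Σ(xᵢ−μ)² = (0.72)² + (-0.09)² + (0.59)² + (-1.35)² + (1.54)² + (-0.01)² + (-0.66)² + (-0.14)² + (0.02)² + (0.05)² + (-0.01)² + (0.29)² = 5.6111.
Posterior: Inv-Gamma(9.5 + 12/2, 2.1 + 5.6111/2) = Inv-Gamma(15.50, 4.90555).
E[σ²|data] = β/(α−1) = 4.90555/14.50 = 0.3383.

0.3383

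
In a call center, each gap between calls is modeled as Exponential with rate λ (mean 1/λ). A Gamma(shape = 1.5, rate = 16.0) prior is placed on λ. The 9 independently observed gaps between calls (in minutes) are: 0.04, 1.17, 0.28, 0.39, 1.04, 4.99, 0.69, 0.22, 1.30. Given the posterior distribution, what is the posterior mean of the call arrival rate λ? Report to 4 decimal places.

0.4020

With a Gamma(shape α, rate β) prior on the exponential rate λ, the posterior after n observations with total T = Σxᵢ is Gamma(α+n, β+T).
Sum of observations T = 10.12 minutes; n = 9.
Posterior: Gamma(1.5+9, 16.0+10.12) = Gamma(10.5, 26.12).
Posterior mean of λ = α/β = 10.5/26.12 = 0.4020.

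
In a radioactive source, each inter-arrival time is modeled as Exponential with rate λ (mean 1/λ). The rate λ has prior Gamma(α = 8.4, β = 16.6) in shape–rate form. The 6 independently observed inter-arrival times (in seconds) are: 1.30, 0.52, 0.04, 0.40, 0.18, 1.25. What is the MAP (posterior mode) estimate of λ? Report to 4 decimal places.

0.6604

With a Gamma(shape α, rate β) prior on the exponential rate λ, the posterior after n observations with total T = Σxᵢ is Gamma(α+n, β+T).
Sum of observations T = 3.69 seconds; n = 6.
Posterior: Gamma(8.4+6, 16.6+3.69) = Gamma(14.4, 20.29).
Mode = (α−1)/β = 0.6604.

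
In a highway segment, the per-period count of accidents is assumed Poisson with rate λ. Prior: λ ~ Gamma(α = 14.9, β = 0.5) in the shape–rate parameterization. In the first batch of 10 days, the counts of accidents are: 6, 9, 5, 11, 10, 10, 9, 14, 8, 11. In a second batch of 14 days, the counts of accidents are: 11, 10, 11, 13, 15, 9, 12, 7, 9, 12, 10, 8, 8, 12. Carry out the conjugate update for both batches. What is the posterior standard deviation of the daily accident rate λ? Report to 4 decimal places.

0.6517

With a Gamma(shape α, rate β) prior, the Poisson likelihood is conjugate: the posterior is Gamma(α + ΣXᵢ, β + n).
Batch 1: sum of counts S = 93 over n = 10 days.
After batch 1: Gamma(α+S, β+n) = Gamma(14.9+93, 0.5+10) = Gamma(107.9, 10.5).
Batch 2: sum of counts S = 147 over n = 14 days.
After batch 2: Gamma(α+S, β+n) = Gamma(107.9+147, 10.5+14) = Gamma(254.9, 24.5).
SD = √α/β = √254.9/24.5 = 0.6517.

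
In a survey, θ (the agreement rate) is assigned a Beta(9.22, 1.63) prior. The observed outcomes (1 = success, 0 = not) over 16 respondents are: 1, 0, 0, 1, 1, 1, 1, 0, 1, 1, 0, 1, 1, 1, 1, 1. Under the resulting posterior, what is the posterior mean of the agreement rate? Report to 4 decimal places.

0.7903

The Beta prior is conjugate to a Binomial/Bernoulli likelihood; the update adds successes to α and failures to β.
Posterior: Beta(α+k, β+n−k) = Beta(9.22+12, 1.63+4) = Beta(21.22, 5.63).
Posterior mean = α/(α+β) = 21.22/26.85 = 0.7903.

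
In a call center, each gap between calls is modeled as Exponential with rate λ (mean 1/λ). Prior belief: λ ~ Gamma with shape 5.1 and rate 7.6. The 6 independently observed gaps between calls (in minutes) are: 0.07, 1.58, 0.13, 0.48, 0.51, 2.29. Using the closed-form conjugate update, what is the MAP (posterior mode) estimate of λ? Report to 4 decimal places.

0.7978

With a Gamma(shape α, rate β) prior on the exponential rate λ, the posterior after n observations with total T = Σxᵢ is Gamma(α+n, β+T).
Sum of observations T = 5.06 minutes; n = 6.
Posterior: Gamma(5.1+6, 7.6+5.06) = Gamma(11.1, 12.66).
Mode = (α−1)/β = 0.7978.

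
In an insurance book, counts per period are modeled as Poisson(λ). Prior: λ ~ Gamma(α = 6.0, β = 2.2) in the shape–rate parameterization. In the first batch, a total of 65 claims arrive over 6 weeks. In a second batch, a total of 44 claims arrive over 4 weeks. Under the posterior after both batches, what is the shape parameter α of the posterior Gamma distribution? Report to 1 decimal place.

115.0

With a Gamma(shape α, rate β) prior, the Poisson likelihood is conjugate: the posterior is Gamma(α + ΣXᵢ, β + n).
After batch 1: Gamma(α+S, β+n) = Gamma(6.0+65, 2.2+6) = Gamma(71.0, 8.2).
After batch 2: Gamma(α+S, β+n) = Gamma(71.0+44, 8.2+4) = Gamma(115.0, 12.2).
Posterior α = 115.0.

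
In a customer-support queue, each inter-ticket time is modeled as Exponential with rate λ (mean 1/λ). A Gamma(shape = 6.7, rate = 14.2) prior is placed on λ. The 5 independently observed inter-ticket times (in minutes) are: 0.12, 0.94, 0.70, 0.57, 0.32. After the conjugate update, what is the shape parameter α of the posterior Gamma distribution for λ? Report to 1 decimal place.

11.7

With a Gamma(shape α, rate β) prior on the exponential rate λ, the posterior after n observations with total T = Σxᵢ is Gamma(α+n, β+T).
Sum of observations T = 2.65 minutes; n = 5.
Posterior: Gamma(6.7+5, 14.2+2.65) = Gamma(11.7, 16.85).
Posterior α = 11.7.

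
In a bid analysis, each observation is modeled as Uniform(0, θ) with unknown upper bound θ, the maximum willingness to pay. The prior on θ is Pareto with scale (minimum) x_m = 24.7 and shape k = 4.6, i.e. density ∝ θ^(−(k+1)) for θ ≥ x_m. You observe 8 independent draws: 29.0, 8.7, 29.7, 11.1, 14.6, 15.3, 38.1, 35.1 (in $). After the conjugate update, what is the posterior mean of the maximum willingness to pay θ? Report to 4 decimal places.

41.3845

A Pareto(scale x_m, shape k) prior on the upper bound θ of Uniform(0, θ) is conjugate: posterior is Pareto(max(x_m, max xᵢ), k + n).
Sample maximum = 38.1; prior scale x_m = 24.7 → posterior scale = max = 38.1.
Posterior shape = 4.6 + 8 = 12.6.
E[θ|data] = k·x_m/(k−1) = 12.6·38.1/11.6 = 41.3845.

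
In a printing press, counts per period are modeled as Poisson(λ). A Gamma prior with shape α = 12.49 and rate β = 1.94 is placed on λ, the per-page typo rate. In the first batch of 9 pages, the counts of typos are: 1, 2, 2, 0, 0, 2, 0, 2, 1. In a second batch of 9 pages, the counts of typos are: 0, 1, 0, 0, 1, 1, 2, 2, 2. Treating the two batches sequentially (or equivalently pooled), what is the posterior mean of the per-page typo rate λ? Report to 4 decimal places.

1.5792

With a Gamma(shape α, rate β) prior, the Poisson likelihood is conjugate: the posterior is Gamma(α + ΣXᵢ, β + n).
Batch 1: sum of counts S = 10 over n = 9 pages.
After batch 1: Gamma(α+S, β+n) = Gamma(12.49+10, 1.94+9) = Gamma(22.49, 10.94).
Batch 2: sum of counts S = 9 over n = 9 pages.
After batch 2: Gamma(α+S, β+n) = Gamma(22.49+9, 10.94+9) = Gamma(31.49, 19.94).
Posterior mean = α/β = 31.49/19.94 = 1.5792.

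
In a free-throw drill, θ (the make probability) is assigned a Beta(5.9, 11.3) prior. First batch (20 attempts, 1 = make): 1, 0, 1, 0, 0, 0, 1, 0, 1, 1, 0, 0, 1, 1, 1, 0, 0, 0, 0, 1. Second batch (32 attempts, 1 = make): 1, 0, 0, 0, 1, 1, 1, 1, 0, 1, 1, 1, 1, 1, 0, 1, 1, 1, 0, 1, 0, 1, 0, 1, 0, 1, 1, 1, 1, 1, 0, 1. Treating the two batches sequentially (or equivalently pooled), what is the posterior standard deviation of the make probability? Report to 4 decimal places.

0.0595

The Beta prior is conjugate to a Binomial/Bernoulli likelihood; the update adds successes to α and failures to β.
After batch 1: Beta(5.9+9, 11.3+11) = Beta(14.9, 22.3).
After batch 2: Beta(14.9+22, 22.3+10) = Beta(36.9, 32.3).
Var = αβ/((α+β)²(α+β+1)) = 36.9·32.3/(69.2²·70.2) = 0.00354552; SD = √0.00354552 = 0.0595.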